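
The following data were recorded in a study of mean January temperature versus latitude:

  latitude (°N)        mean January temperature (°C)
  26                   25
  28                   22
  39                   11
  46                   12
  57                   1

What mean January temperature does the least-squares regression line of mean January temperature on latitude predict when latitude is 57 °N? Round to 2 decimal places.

1.33

n = 5, Σx = 196, Σy = 71, Σxy = 2304, Σx² = 8346
Sxx = Σx² − (Σx)²/n = 8346 − 7683.2 = 662.8
Sxy = Σxy − (Σx)(Σy)/n = 2304 − 2783.2 = -479.2
b = Sxy/Sxx = -479.2/662.8 = -0.722993
a = ȳ − b·x̄ = 14.2 − (-0.722993)·39.2 = 42.541340
ŷ(57) = a + b·57 = 42.541340 + (-0.722993)·57 = 1.330718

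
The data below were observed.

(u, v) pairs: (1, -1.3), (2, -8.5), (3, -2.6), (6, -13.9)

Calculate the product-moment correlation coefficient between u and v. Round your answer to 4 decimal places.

-0.8138

n = 4, Σx = 12, Σy = -26.3, Σxy = -109.5, Σx² = 50, Σy² = 273.91
Sxx = Σx² − (Σx)²/n = 50 − 36 = 14
Sxy = Σxy − (Σx)(Σy)/n = -109.5 − (-78.9) = -30.6
Syy = Σy² − (Σy)²/n = 273.91 − 172.9225 = 100.9875
r = Sxy/√(Sxx·Syy) = -30.6/√(1413.825) = -30.6/37.600864 = -0.813811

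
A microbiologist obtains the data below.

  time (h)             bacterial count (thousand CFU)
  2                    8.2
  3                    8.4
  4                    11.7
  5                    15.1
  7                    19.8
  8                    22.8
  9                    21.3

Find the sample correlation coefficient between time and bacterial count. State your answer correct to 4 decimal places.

n = 7, Σx = 38, Σy = 107.3, Σxy = 676.6, Σx² = 248, Σy² = 1868.27
Sxx = Σx² − (Σx)²/n = 248 − 206.285714 = 41.714286
Sxy = Σxy − (Σx)(Σy)/n = 676.6 − 582.485714 = 94.114286
Syy = Σy² − (Σy)²/n = 1868.27 − 1644.755714 = 223.514286
r = Sxy/√(Sxx·Syy) = 94.114286/√(9323.738776) = 94.114286/96.559509 = 0.974677

0.9747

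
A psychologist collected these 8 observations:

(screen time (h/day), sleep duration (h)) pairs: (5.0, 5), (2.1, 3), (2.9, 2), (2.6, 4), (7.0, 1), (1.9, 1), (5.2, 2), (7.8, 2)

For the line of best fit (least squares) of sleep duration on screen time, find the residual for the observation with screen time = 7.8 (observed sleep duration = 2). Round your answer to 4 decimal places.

-0.1300

n = 8, Σx = 34.5, Σy = 20, Σxy = 82.4, Σx² = 185.07
Sxx = Σx² − (Σx)²/n = 185.07 − 148.78125 = 36.28875
Sxy = Σxy − (Σx)(Σy)/n = 82.4 − 86.25 = -3.85
b = Sxy/Sxx = -3.85/36.28875 = -0.106093
a = ȳ − b·x̄ = 2.5 − (-0.106093)·4.3125 = 2.957528
ŷ(7.8) = 2.957528 + (-0.106093)·7.8 = 2.129999
residual = y − ŷ = 2 − 2.129999 = -0.129999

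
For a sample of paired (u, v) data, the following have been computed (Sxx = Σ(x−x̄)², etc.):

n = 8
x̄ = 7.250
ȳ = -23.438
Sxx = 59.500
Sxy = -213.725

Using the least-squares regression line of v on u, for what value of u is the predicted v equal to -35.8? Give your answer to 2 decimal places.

10.69

b = Sxy/Sxx = -213.725/59.5 = -3.592017
a = ȳ − b·x̄ = -23.438 − (-3.592017)·7.25 = 2.604122
Set a + b·x = -35.8: x = (-35.8 − 2.604122) / (-3.592017) = 10.691521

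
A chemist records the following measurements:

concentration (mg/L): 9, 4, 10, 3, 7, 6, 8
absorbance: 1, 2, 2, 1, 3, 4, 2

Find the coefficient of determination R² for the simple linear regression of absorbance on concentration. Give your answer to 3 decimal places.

0.000

n = 7, Σx = 47, Σy = 15, Σxy = 101, Σx² = 355, Σy² = 39
Sxx = Σx² − (Σx)²/n = 355 − 315.571429 = 39.428571
Sxy = Σxy − (Σx)(Σy)/n = 101 − 100.714286 = 0.285714
Syy = Σy² − (Σy)²/n = 39 − 32.142857 = 6.857143
R² = Sxy²/(Sxx·Syy) = (0.285714)²/(39.428571·6.857143) = 0.000302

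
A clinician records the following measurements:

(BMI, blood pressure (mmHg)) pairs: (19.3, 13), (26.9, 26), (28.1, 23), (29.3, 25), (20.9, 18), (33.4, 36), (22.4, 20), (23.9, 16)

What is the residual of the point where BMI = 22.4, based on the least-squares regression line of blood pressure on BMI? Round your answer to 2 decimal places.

n = 8, Σx = 204.2, Σy = 177, Σxy = 4738.1, Σx² = 5369.54
Sxx = Σx² − (Σx)²/n = 5369.54 − 5212.205 = 157.335
Sxy = Σxy − (Σx)(Σy)/n = 4738.1 − 4517.925 = 220.175
b = Sxy/Sxx = 220.175/157.335 = 1.399403
a = ȳ − b·x̄ = 22.125 − 1.399403·25.525 = -13.594750
ŷ(22.4) = -13.594750 + 1.399403·22.4 = 17.751867
residual = y − ŷ = 20 − 17.751867 = 2.248133

2.25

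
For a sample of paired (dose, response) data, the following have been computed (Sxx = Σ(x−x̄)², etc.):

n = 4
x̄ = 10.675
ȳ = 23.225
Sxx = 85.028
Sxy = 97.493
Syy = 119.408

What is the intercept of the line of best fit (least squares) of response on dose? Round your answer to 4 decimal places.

b = Sxy/Sxx = 97.493/85.028 = 1.146599
a = ȳ − b·x̄ = 23.225 − 1.146599·10.675 = 10.985058

10.9851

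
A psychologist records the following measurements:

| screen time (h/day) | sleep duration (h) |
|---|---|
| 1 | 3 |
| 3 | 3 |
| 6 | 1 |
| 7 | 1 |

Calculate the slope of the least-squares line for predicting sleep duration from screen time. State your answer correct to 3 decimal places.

-0.396

n = 4, Σx = 17, Σy = 8, Σxy = 25, Σx² = 95
Sxx = Σx² − (Σx)²/n = 95 − 72.25 = 22.75
Sxy = Σxy − (Σx)(Σy)/n = 25 − 34 = -9
b = Sxy/Sxx = -9/22.75 = -0.395604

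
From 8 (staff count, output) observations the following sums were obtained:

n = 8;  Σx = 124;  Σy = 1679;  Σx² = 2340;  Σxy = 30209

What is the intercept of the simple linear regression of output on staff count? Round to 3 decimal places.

Sxx = Σx² − (Σx)²/n = 2340 − 1922 = 418
Sxy = Σxy − (Σx)(Σy)/n = 30209 − 26024.5 = 4184.5
b = Sxy/Sxx = 4184.5/418 = 10.010766
a = ȳ − b·x̄ = 209.875 − 10.010766·15.5 = 54.708134

54.708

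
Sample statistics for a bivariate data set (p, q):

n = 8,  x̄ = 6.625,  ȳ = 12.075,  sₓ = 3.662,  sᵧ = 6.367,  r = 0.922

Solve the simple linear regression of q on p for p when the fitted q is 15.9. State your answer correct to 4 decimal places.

9.0111

b = r · sᵧ/sₓ = 0.922 · 6.367/3.662 = 1.603051
a = ȳ − b·x̄ = 12.075 − 1.603051·6.625 = 1.454785
Set a + b·x = 15.9: x = (15.9 − 1.454785) / 1.603051 = 9.011075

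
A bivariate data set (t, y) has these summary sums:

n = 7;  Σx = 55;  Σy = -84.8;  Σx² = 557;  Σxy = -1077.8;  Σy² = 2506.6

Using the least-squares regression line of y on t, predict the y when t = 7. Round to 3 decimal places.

Sxx = Σx² − (Σx)²/n = 557 − 432.142857 = 124.857143
Sxy = Σxy − (Σx)(Σy)/n = -1077.8 − (-666.285714) = -411.514286
b = Sxy/Sxx = -411.514286/124.857143 = -3.295881
a = ȳ − b·x̄ = -12.114286 − (-3.295881)·7.857143 = 13.781922
ŷ(7) = a + b·7 = 13.781922 + (-3.295881)·7 = -9.289245

-9.289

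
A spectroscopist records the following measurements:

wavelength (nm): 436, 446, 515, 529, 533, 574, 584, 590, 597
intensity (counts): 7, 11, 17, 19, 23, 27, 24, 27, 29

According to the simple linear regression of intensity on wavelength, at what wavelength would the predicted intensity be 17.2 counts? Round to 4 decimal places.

507.4396

n = 9, Σx = 4804, Σy = 184, Σxy = 101780, Σx² = 2593208
Sxx = Σx² − (Σx)²/n = 2593208 − 2564268.444444 = 28939.555556
Sxy = Σxy − (Σx)(Σy)/n = 101780 − 98215.111111 = 3564.888889
b = Sxy/Sxx = 3564.888889/28939.555556 = 0.123184
a = ȳ − b·x̄ = 20.444444 − 0.123184·533.777778 = -45.308413
Set a + b·x = 17.2: x = (17.2 − (-45.308413)) / 0.123184 = 507.439571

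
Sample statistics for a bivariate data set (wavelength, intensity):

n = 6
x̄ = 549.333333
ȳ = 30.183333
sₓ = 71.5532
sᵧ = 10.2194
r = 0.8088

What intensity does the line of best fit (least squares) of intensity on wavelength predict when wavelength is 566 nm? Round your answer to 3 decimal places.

32.109

b = r · sᵧ/sₓ = 0.8088 · 10.2194/71.5532 = 0.115515
a = ȳ − b·x̄ = 30.183333 − 0.115515·549.333333 = -33.272775
ŷ(566) = a + b·566 = -33.272775 + 0.115515·566 = 32.108579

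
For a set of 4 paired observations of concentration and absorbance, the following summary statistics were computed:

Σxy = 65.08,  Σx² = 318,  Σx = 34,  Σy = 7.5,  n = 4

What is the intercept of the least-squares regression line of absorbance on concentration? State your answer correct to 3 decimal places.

Sxx = Σx² − (Σx)²/n = 318 − 289 = 29
Sxy = Σxy − (Σx)(Σy)/n = 65.08 − 63.75 = 1.33
b = Sxy/Sxx = 1.33/29 = 0.045862
a = ȳ − b·x̄ = 1.875 − 0.045862·8.5 = 1.485172

1.485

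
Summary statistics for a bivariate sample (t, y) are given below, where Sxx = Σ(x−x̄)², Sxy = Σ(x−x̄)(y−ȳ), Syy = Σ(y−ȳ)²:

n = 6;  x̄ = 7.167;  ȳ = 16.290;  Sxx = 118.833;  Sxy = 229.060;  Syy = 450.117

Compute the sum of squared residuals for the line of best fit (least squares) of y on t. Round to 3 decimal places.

b = Sxy/Sxx = 229.06/118.833 = 1.927579
SSE = Syy − b·Sxy = 450.117 − 1.927579·229.06 = 8.585745

8.586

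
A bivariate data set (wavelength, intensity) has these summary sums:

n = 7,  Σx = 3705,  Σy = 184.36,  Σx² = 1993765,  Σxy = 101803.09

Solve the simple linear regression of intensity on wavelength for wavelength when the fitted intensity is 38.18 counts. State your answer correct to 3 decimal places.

621.140

Sxx = Σx² − (Σx)²/n = 1993765 − 1961003.571429 = 32761.428571
Sxy = Σxy − (Σx)(Σy)/n = 101803.09 − 97579.114286 = 4223.975714
b = Sxy/Sxx = 4223.975714/32761.428571 = 0.128931
a = ȳ − b·x̄ = 26.337143 − 0.128931·529.285714 = -41.904387
Set a + b·x = 38.18: x = (38.18 − (-41.904387)) / 0.128931 = 621.139680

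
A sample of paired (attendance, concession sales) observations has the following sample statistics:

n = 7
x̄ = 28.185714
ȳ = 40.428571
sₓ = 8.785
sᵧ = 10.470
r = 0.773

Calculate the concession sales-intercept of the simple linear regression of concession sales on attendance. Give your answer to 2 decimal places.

14.46

b = r · sᵧ/sₓ = 0.773 · 10.47/8.785 = 0.921265
a = ȳ − b·x̄ = 40.428571 − 0.921265·28.185714 = 14.462069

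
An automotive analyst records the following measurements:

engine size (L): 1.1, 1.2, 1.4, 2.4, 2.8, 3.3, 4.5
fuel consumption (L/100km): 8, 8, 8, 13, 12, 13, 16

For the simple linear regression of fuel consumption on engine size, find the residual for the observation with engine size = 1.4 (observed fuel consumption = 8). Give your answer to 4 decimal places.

-0.7363

n = 7, Σx = 16.7, Σy = 78, Σxy = 209.3, Σx² = 49.35
Sxx = Σx² − (Σx)²/n = 49.35 − 39.841429 = 9.508571
Sxy = Σxy − (Σx)(Σy)/n = 209.3 − 186.085714 = 23.214286
b = Sxy/Sxx = 23.214286/9.508571 = 2.441406
a = ȳ − b·x̄ = 11.142857 − 2.441406·2.385714 = 5.318359
ŷ(1.4) = 5.318359 + 2.441406·1.4 = 8.736328
residual = y − ŷ = 8 − 8.736328 = -0.736328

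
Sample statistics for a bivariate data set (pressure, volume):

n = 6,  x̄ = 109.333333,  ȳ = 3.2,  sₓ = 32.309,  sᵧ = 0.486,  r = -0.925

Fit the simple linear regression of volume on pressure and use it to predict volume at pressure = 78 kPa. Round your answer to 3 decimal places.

3.636

b = r · sᵧ/sₓ = -0.925 · 0.486/32.309 = -0.013914
a = ȳ − b·x̄ = 3.2 − (-0.013914)·109.333333 = 4.721273
ŷ(78) = a + b·78 = 4.721273 + (-0.013914)·78 = 3.635974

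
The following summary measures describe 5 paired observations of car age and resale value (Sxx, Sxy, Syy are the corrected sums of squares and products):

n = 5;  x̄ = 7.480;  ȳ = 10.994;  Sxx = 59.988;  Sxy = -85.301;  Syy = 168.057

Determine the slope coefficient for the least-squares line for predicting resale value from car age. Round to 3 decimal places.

-1.422

b = Sxy/Sxx = -85.301/59.988 = -1.421968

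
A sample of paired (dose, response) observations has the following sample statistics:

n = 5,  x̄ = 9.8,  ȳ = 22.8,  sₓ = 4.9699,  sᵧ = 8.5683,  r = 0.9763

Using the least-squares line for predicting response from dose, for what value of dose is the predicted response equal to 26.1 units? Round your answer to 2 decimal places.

b = r · sᵧ/sₓ = 0.9763 · 8.5683/4.9699 = 1.683179
a = ȳ − b·x̄ = 22.8 − 1.683179·9.8 = 6.304846
Set a + b·x = 26.1: x = (26.1 − 6.304846) / 1.683179 = 11.760576

11.76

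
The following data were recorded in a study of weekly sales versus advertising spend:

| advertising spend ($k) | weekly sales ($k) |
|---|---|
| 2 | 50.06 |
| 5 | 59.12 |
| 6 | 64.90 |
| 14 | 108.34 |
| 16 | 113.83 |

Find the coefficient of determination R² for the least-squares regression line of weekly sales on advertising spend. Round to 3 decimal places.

0.992

n = 5, Σx = 43, Σy = 396.25, Σxy = 4123.16, Σx² = 517, Σy² = 34908.0125
Sxx = Σx² − (Σx)²/n = 517 − 369.8 = 147.2
Sxy = Σxy − (Σx)(Σy)/n = 4123.16 − 3407.75 = 715.41
Syy = Σy² − (Σy)²/n = 34908.0125 − 31402.8125 = 3505.2
R² = Sxy²/(Sxx·Syy) = (715.41)²/(147.2·3505.2) = 0.991949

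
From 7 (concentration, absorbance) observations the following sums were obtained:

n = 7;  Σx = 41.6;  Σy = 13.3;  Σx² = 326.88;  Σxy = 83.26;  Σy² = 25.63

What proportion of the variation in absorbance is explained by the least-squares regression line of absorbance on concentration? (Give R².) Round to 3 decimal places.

0.621

Sxx = Σx² − (Σx)²/n = 326.88 − 247.222857 = 79.657143
Sxy = Σxy − (Σx)(Σy)/n = 83.26 − 79.04 = 4.22
Syy = Σy² − (Σy)²/n = 25.63 − 25.27 = 0.36
R² = Sxy²/(Sxx·Syy) = (4.22)²/(79.657143·0.36) = 0.621009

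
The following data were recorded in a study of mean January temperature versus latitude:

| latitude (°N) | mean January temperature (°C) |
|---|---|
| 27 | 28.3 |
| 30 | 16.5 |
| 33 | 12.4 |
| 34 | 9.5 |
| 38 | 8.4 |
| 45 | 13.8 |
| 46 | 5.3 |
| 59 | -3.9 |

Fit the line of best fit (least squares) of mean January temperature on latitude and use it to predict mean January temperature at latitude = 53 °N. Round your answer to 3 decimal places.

n = 8, Σx = 312, Σy = 90.3, Σxy = 2945.2, Σx² = 12940
Sxx = Σx² − (Σx)²/n = 12940 − 12168 = 772
Sxy = Σxy − (Σx)(Σy)/n = 2945.2 − 3521.7 = -576.5
b = Sxy/Sxx = -576.5/772 = -0.746762
a = ȳ − b·x̄ = 11.2875 − (-0.746762)·39 = 40.411205
ŷ(53) = a + b·53 = 40.411205 + (-0.746762)·53 = 0.832837

0.833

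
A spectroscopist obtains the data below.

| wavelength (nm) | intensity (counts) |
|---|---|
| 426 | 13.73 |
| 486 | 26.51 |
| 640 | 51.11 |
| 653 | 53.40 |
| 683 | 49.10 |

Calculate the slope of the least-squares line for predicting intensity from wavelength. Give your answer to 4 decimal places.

n = 5, Σx = 2888, Σy = 193.85, Σxy = 119848.74, Σx² = 1720170
Sxx = Σx² − (Σx)²/n = 1720170 − 1668108.8 = 52061.2
Sxy = Σxy − (Σx)(Σy)/n = 119848.74 − 111967.76 = 7880.98
b = Sxy/Sxx = 7880.98/52061.2 = 0.151379

0.1514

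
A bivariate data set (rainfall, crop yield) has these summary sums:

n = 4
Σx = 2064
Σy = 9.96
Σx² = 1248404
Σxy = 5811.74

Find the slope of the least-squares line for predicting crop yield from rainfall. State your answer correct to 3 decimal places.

Sxx = Σx² − (Σx)²/n = 1248404 − 1065024 = 183380
Sxy = Σxy − (Σx)(Σy)/n = 5811.74 − 5139.36 = 672.38
b = Sxy/Sxx = 672.38/183380 = 0.003667

0.004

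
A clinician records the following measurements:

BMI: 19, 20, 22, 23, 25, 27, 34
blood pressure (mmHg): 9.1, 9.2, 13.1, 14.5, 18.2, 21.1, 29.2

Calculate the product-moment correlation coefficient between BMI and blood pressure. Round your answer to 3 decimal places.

0.994

n = 7, Σx = 170, Σy = 114.4, Σxy = 2996.1, Σx² = 4284, Σy² = 2178.4
Sxx = Σx² − (Σx)²/n = 4284 − 4128.571429 = 155.428571
Sxy = Σxy − (Σx)(Σy)/n = 2996.1 − 2778.285714 = 217.814286
Syy = Σy² − (Σy)²/n = 2178.4 − 1869.622857 = 308.777143
r = Sxy/√(Sxx·Syy) = 217.814286/√(47992.790204) = 217.814286/219.072568 = 0.994256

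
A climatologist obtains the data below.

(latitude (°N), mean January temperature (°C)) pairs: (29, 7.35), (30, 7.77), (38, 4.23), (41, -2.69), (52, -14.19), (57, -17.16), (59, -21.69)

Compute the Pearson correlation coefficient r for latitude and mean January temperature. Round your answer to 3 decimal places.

n = 7, Σx = 306, Σy = -36.38, Σxy = -2499.01, Σx² = 14300, Σy² = 1105.8022
Sxx = Σx² − (Σx)²/n = 14300 − 13376.571429 = 923.428571
Sxy = Σxy − (Σx)(Σy)/n = -2499.01 − (-1590.325714) = -908.684286
Syy = Σy² − (Σy)²/n = 1105.8022 − 189.072057 = 916.730143
r = Sxy/√(Sxx·Syy) = -908.684286/√(846534.806204) = -908.684286/920.073261 = -0.987622

-0.988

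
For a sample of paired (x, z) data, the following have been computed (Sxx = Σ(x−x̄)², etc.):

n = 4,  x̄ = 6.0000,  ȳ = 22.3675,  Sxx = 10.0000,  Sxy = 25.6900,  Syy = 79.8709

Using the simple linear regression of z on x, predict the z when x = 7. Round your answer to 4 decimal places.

b = Sxy/Sxx = 25.69/10 = 2.569
a = ȳ − b·x̄ = 22.3675 − 2.569·6 = 6.9535
ŷ(7) = a + b·7 = 6.9535 + 2.569·7 = 24.9365

24.9365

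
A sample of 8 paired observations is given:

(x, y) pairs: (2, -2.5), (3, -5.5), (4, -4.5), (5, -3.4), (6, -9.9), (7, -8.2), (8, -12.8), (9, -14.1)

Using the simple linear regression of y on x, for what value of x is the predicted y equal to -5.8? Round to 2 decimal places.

4.37

n = 8, Σx = 44, Σy = -60.9, Σxy = -402.6, Σx² = 284
Sxx = Σx² − (Σx)²/n = 284 − 242 = 42
Sxy = Σxy − (Σx)(Σy)/n = -402.6 − (-334.95) = -67.65
b = Sxy/Sxx = -67.65/42 = -1.610714
a = ȳ − b·x̄ = -7.6125 − (-1.610714)·5.5 = 1.246429
Set a + b·x = -5.8: x = (-5.8 − 1.246429) / (-1.610714) = 4.374723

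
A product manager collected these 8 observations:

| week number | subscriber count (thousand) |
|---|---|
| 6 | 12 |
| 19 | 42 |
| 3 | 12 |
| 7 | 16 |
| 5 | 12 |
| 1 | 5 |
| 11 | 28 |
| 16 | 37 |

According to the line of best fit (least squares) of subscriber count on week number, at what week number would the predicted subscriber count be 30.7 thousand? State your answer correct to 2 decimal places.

13.35

n = 8, Σx = 68, Σy = 164, Σxy = 1983, Σx² = 858
Sxx = Σx² − (Σx)²/n = 858 − 578 = 280
Sxy = Σxy − (Σx)(Σy)/n = 1983 − 1394 = 589
b = Sxy/Sxx = 589/280 = 2.103571
a = ȳ − b·x̄ = 20.5 − 2.103571·8.5 = 2.619643
Set a + b·x = 30.7: x = (30.7 − 2.619643) / 2.103571 = 13.348896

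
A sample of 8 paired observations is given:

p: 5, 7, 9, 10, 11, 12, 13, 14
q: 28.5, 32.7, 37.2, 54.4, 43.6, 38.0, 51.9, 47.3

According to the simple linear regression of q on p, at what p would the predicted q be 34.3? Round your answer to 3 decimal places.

6.814

n = 8, Σx = 81, Σy = 333.6, Σxy = 3522.7, Σx² = 885
Sxx = Σx² − (Σx)²/n = 885 − 820.125 = 64.875
Sxy = Σxy − (Σx)(Σy)/n = 3522.7 − 3377.7 = 145
b = Sxy/Sxx = 145/64.875 = 2.235067
a = ȳ − b·x̄ = 41.7 − 2.235067·10.125 = 19.069942
Set a + b·x = 34.3: x = (34.3 − 19.069942) / 2.235067 = 6.814138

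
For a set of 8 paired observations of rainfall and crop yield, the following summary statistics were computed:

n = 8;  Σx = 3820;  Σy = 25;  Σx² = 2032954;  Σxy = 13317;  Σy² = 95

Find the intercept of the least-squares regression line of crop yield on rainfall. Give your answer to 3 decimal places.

Sxx = Σx² − (Σx)²/n = 2032954 − 1824050 = 208904
Sxy = Σxy − (Σx)(Σy)/n = 13317 − 11937.5 = 1379.5
b = Sxy/Sxx = 1379.5/208904 = 0.006604
a = ȳ − b·x̄ = 3.125 − 0.006604·477.5 = -0.028177

-0.028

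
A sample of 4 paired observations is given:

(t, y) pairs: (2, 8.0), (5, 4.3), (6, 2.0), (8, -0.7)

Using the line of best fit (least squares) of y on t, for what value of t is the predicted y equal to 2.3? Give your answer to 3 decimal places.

n = 4, Σx = 21, Σy = 13.6, Σxy = 43.9, Σx² = 129
Sxx = Σx² − (Σx)²/n = 129 − 110.25 = 18.75
Sxy = Σxy − (Σx)(Σy)/n = 43.9 − 71.4 = -27.5
b = Sxy/Sxx = -27.5/18.75 = -1.466667
a = ȳ − b·x̄ = 3.4 − (-1.466667)·5.25 = 11.1
Set a + b·x = 2.3: x = (2.3 − 11.1) / (-1.466667) = 6

6.000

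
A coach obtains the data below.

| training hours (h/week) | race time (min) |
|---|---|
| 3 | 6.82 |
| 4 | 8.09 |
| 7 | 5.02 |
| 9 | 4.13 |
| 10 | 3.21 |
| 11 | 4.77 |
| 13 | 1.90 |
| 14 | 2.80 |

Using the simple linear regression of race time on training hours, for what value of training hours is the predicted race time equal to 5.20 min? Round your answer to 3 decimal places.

n = 8, Σx = 71, Σy = 36.74, Σxy = 273.6, Σx² = 741
Sxx = Σx² − (Σx)²/n = 741 − 630.125 = 110.875
Sxy = Σxy − (Σx)(Σy)/n = 273.6 − 326.0675 = -52.4675
b = Sxy/Sxx = -52.4675/110.875 = -0.473213
a = ȳ − b·x̄ = 4.5925 − (-0.473213)·8.875 = 8.792266
Set a + b·x = 5.20: x = (5.20 − 8.792266) / (-0.473213) = 7.591223

7.591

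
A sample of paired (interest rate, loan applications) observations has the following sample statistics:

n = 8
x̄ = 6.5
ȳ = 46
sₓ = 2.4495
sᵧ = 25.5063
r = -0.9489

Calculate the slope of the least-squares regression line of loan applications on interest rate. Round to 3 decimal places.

b = r · sᵧ/sₓ = -0.9489 · 25.5063/2.4495 = -9.880763

-9.881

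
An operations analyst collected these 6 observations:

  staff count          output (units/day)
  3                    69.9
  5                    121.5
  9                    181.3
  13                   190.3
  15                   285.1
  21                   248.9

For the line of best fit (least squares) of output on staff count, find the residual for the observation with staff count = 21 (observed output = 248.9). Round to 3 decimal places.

n = 6, Σx = 66, Σy = 1097, Σxy = 14426.2, Σx² = 950
Sxx = Σx² − (Σx)²/n = 950 − 726 = 224
Sxy = Σxy − (Σx)(Σy)/n = 14426.2 − 12067 = 2359.2
b = Sxy/Sxx = 2359.2/224 = 10.532143
a = ȳ − b·x̄ = 182.833333 − 10.532143·11 = 66.979762
ŷ(21) = 66.979762 + 10.532143·21 = 288.154762
residual = y − ŷ = 248.9 − 288.154762 = -39.254762

-39.255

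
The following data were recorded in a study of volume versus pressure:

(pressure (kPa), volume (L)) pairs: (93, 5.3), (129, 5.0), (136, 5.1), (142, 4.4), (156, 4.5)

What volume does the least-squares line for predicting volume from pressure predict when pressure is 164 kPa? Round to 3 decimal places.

n = 5, Σx = 656, Σy = 24.3, Σxy = 3158.3, Σx² = 88286
Sxx = Σx² − (Σx)²/n = 88286 − 86067.2 = 2218.8
Sxy = Σxy − (Σx)(Σy)/n = 3158.3 − 3188.16 = -29.86
b = Sxy/Sxx = -29.86/2218.8 = -0.013458
a = ȳ − b·x̄ = 4.86 − (-0.013458)·131.2 = 6.625654
ŷ(164) = a + b·164 = 6.625654 + (-0.013458)·164 = 4.418587

4.419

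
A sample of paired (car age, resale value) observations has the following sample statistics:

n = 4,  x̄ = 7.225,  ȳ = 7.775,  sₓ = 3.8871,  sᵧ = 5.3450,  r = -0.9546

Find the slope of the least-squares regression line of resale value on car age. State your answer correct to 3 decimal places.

-1.313

b = r · sᵧ/sₓ = -0.9546 · 5.345/3.8871 = -1.312633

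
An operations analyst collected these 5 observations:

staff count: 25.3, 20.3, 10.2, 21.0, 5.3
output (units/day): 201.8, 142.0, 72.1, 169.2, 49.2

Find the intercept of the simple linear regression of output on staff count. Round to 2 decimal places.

n = 5, Σx = 82.1, Σy = 634.3, Σxy = 12537.52, Σx² = 1625.31
Sxx = Σx² − (Σx)²/n = 1625.31 − 1348.082 = 277.228
Sxy = Σxy − (Σx)(Σy)/n = 12537.52 − 10415.206 = 2122.314
b = Sxy/Sxx = 2122.314/277.228 = 7.655482
a = ȳ − b·x̄ = 126.86 − 7.655482·16.42 = 1.156983

1.16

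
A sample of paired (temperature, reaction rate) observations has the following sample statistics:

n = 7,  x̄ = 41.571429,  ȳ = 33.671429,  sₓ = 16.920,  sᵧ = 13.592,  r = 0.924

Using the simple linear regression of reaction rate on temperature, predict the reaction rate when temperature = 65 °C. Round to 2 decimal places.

51.06

b = r · sᵧ/sₓ = 0.924 · 13.592/16.92 = 0.742258
a = ȳ − b·x̄ = 33.671429 − 0.742258·41.571429 = 2.814697
ŷ(65) = a + b·65 = 2.814697 + 0.742258·65 = 51.061477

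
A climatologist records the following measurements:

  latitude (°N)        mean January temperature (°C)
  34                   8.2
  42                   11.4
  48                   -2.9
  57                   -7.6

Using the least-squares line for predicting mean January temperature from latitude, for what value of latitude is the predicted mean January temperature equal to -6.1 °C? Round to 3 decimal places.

n = 4, Σx = 181, Σy = 9.1, Σxy = 185.2, Σx² = 8473
Sxx = Σx² − (Σx)²/n = 8473 − 8190.25 = 282.75
Sxy = Σxy − (Σx)(Σy)/n = 185.2 − 411.775 = -226.575
b = Sxy/Sxx = -226.575/282.75 = -0.801326
a = ȳ − b·x̄ = 2.275 − (-0.801326)·45.25 = 38.535013
Set a + b·x = -6.1: x = (-6.1 − 38.535013) / (-0.801326) = 55.701423

55.701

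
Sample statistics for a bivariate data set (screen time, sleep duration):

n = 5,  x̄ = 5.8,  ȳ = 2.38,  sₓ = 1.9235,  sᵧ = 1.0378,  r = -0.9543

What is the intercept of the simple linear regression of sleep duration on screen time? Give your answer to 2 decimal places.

5.37

b = r · sᵧ/sₓ = -0.9543 · 1.0378/1.9235 = -0.514880
a = ȳ − b·x̄ = 2.38 − (-0.514880)·5.8 = 5.366307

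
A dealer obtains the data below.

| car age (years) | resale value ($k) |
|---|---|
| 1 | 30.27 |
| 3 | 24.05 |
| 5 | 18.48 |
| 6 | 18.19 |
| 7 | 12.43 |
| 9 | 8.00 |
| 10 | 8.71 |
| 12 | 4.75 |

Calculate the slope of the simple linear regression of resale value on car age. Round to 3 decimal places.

-2.346

n = 8, Σx = 53, Σy = 124.88, Σxy = 607.07, Σx² = 445
Sxx = Σx² − (Σx)²/n = 445 − 351.125 = 93.875
Sxy = Σxy − (Σx)(Σy)/n = 607.07 − 827.33 = -220.26
b = Sxy/Sxx = -220.26/93.875 = -2.346312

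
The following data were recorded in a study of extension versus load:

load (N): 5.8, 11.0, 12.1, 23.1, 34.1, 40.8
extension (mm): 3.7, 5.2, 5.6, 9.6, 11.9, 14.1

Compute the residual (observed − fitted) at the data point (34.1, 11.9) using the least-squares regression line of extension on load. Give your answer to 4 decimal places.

-0.2845

n = 6, Σx = 126.9, Σy = 50.1, Σxy = 1349.25, Σx² = 3662.11
Sxx = Σx² − (Σx)²/n = 3662.11 − 2683.935 = 978.175
Sxy = Σxy − (Σx)(Σy)/n = 1349.25 − 1059.615 = 289.635
b = Sxy/Sxx = 289.635/978.175 = 0.296097
a = ȳ − b·x̄ = 8.35 − 0.296097·21.15 = 2.087542
ŷ(34.1) = 2.087542 + 0.296097·34.1 = 12.184460
residual = y − ŷ = 11.9 − 12.184460 = -0.284460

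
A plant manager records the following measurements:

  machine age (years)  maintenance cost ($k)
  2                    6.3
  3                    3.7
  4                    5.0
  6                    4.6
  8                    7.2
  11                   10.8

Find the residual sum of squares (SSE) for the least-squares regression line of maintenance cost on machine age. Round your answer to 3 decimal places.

n = 6, Σx = 34, Σy = 37.6, Σxy = 247.7, Σx² = 250, Σy² = 268.02
Sxx = Σx² − (Σx)²/n = 250 − 192.666667 = 57.333333
Sxy = Σxy − (Σx)(Σy)/n = 247.7 − 213.066667 = 34.633333
Syy = Σy² − (Σy)²/n = 268.02 − 235.626667 = 32.393333
b = Sxy/Sxx = 34.633333/57.333333 = 0.604070
SSE = Syy − b·Sxy = 32.393333 − 0.604070·34.633333 = 11.472384

11.472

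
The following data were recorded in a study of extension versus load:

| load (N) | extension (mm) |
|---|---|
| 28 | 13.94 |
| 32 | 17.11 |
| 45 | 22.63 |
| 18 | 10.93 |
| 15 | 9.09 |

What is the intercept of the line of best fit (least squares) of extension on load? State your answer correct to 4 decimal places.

2.4539

n = 5, Σx = 138, Σy = 73.7, Σxy = 2289.28, Σx² = 4382
Sxx = Σx² − (Σx)²/n = 4382 − 3808.8 = 573.2
Sxy = Σxy − (Σx)(Σy)/n = 2289.28 − 2034.12 = 255.16
b = Sxy/Sxx = 255.16/573.2 = 0.445150
a = ȳ − b·x̄ = 14.74 − 0.445150·27.6 = 2.453859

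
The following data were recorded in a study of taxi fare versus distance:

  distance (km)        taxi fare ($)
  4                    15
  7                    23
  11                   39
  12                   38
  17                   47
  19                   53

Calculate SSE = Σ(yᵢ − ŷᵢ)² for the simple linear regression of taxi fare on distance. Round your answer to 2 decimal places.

n = 6, Σx = 70, Σy = 215, Σxy = 2912, Σx² = 980, Σy² = 8737
Sxx = Σx² − (Σx)²/n = 980 − 816.666667 = 163.333333
Sxy = Σxy − (Σx)(Σy)/n = 2912 − 2508.333333 = 403.666667
Syy = Σy² − (Σy)²/n = 8737 − 7704.166667 = 1032.833333
b = Sxy/Sxx = 403.666667/163.333333 = 2.471429
SSE = Syy − b·Sxy = 1032.833333 − 2.471429·403.666667 = 35.2

35.20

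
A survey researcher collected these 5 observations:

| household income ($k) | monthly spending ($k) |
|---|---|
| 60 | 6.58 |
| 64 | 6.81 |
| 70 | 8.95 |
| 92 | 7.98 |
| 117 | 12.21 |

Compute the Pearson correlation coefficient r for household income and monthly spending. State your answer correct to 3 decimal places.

0.884

n = 5, Σx = 403, Σy = 42.53, Σxy = 3619.87, Σx² = 34749, Σy² = 382.5395
Sxx = Σx² − (Σx)²/n = 34749 − 32481.8 = 2267.2
Sxy = Σxy − (Σx)(Σy)/n = 3619.87 − 3427.918 = 191.952
Syy = Σy² − (Σy)²/n = 382.5395 − 361.76018 = 20.77932
r = Sxy/√(Sxx·Syy) = 191.952/√(47110.874304) = 191.952/217.050396 = 0.884366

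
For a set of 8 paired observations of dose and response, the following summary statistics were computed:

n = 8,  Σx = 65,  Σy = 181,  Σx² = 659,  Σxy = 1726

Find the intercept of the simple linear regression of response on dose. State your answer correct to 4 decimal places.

Sxx = Σx² − (Σx)²/n = 659 − 528.125 = 130.875
Sxy = Σxy − (Σx)(Σy)/n = 1726 − 1470.625 = 255.375
b = Sxy/Sxx = 255.375/130.875 = 1.951289
a = ȳ − b·x̄ = 22.625 − 1.951289·8.125 = 6.770774

6.7708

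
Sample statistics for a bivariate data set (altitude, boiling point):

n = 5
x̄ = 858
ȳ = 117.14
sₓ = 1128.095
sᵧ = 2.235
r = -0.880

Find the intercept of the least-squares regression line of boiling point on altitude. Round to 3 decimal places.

b = r · sᵧ/sₓ = -0.88 · 2.235/1128.095 = -0.001743
a = ȳ − b·x̄ = 117.14 − (-0.001743)·858 = 118.635897

118.636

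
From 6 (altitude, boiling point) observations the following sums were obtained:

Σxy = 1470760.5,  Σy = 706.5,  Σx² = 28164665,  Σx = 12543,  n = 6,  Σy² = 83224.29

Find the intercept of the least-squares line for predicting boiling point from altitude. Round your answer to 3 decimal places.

124.395

Sxx = Σx² − (Σx)²/n = 28164665 − 26221141.5 = 1943523.5
Sxy = Σxy − (Σx)(Σy)/n = 1470760.5 − 1476938.25 = -6177.75
b = Sxy/Sxx = -6177.75/1943523.5 = -0.003179
a = ȳ − b·x̄ = 117.75 − (-0.003179)·2090.5 = 124.394935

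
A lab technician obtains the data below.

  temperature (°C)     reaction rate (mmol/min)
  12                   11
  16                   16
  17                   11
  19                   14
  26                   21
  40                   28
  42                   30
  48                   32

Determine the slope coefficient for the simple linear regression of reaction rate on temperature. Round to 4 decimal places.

n = 8, Σx = 220, Σy = 163, Σxy = 5303, Σx² = 7394
Sxx = Σx² − (Σx)²/n = 7394 − 6050 = 1344
Sxy = Σxy − (Σx)(Σy)/n = 5303 − 4482.5 = 820.5
b = Sxy/Sxx = 820.5/1344 = 0.610491

0.6105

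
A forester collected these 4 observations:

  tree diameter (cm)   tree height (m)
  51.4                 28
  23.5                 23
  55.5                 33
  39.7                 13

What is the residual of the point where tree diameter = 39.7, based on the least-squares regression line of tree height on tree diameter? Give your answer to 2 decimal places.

-10.32

n = 4, Σx = 170.1, Σy = 97, Σxy = 4327.3, Σx² = 7850.55
Sxx = Σx² − (Σx)²/n = 7850.55 − 7233.5025 = 617.0475
Sxy = Σxy − (Σx)(Σy)/n = 4327.3 − 4124.925 = 202.375
b = Sxy/Sxx = 202.375/617.0475 = 0.327973
a = ȳ − b·x̄ = 24.25 − 0.327973·42.525 = 10.302943
ŷ(39.7) = 10.302943 + 0.327973·39.7 = 23.323476
residual = y − ŷ = 13 − 23.323476 = -10.323476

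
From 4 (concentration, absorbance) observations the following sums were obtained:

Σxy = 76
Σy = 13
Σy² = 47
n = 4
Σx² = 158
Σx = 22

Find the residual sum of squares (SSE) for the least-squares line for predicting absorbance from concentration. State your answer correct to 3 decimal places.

4.203

Sxx = Σx² − (Σx)²/n = 158 − 121 = 37
Sxy = Σxy − (Σx)(Σy)/n = 76 − 71.5 = 4.5
Syy = Σy² − (Σy)²/n = 47 − 42.25 = 4.75
b = Sxy/Sxx = 4.5/37 = 0.121622
SSE = Syy − b·Sxy = 4.75 − 0.121622·4.5 = 4.202703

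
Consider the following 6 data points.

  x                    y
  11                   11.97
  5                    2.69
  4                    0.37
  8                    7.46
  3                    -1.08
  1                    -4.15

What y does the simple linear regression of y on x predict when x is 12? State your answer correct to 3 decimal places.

13.778

n = 6, Σx = 32, Σy = 17.26, Σxy = 198.89, Σx² = 236
Sxx = Σx² − (Σx)²/n = 236 − 170.666667 = 65.333333
Sxy = Σxy − (Σx)(Σy)/n = 198.89 − 92.053333 = 106.836667
b = Sxy/Sxx = 106.836667/65.333333 = 1.635255
a = ȳ − b·x̄ = 2.876667 − 1.635255·5.333333 = -5.844694
ŷ(12) = a + b·12 = -5.844694 + 1.635255·12 = 13.778367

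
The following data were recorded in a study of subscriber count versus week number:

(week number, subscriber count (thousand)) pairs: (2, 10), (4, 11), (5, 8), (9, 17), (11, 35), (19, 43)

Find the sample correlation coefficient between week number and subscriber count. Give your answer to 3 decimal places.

n = 6, Σx = 50, Σy = 124, Σxy = 1459, Σx² = 608, Σy² = 3648
Sxx = Σx² − (Σx)²/n = 608 − 416.666667 = 191.333333
Sxy = Σxy − (Σx)(Σy)/n = 1459 − 1033.333333 = 425.666667
Syy = Σy² − (Σy)²/n = 3648 − 2562.666667 = 1085.333333
r = Sxy/√(Sxx·Syy) = 425.666667/√(207660.444444) = 425.666667/455.697756 = 0.934099

0.934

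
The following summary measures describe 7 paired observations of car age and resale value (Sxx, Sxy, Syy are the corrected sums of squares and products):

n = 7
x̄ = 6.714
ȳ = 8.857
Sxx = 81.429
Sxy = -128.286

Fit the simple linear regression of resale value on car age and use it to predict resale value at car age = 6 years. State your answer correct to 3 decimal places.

b = Sxy/Sxx = -128.286/81.429 = -1.575434
a = ȳ − b·x̄ = 8.857 − (-1.575434)·6.714 = 19.434463
ŷ(6) = a + b·6 = 19.434463 + (-1.575434)·6 = 9.981860

9.982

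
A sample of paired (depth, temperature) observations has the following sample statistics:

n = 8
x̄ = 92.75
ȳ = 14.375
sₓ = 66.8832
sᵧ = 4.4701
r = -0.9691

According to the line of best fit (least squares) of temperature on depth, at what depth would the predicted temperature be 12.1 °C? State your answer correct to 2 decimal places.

b = r · sᵧ/sₓ = -0.9691 · 4.4701/66.8832 = -0.064769
a = ȳ − b·x̄ = 14.375 − (-0.064769)·92.75 = 20.382347
Set a + b·x = 12.1: x = (12.1 − 20.382347) / (-0.064769) = 127.874699

127.87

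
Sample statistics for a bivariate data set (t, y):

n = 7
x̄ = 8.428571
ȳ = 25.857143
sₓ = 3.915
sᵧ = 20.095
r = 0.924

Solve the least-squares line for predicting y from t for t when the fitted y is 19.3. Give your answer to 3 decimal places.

b = r · sᵧ/sₓ = 0.924 · 20.095/3.915 = 4.742728
a = ȳ − b·x̄ = 25.857143 − 4.742728·8.428571 = -14.117276
Set a + b·x = 19.3: x = (19.3 − (-14.117276)) / 4.742728 = 7.046003

7.046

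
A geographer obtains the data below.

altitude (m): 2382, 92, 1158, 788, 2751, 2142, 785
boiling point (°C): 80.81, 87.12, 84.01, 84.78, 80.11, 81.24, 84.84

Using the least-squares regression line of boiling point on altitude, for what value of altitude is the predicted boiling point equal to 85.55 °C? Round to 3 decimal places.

571.762

n = 7, Σx = 10098, Σy = 582.91, Σxy = 825592.77, Σx² = 20416686
Sxx = Σx² − (Σx)²/n = 20416686 − 14567086.285714 = 5849599.714286
Sxy = Σxy − (Σx)(Σy)/n = 825592.77 − 840889.311429 = -15296.541429
b = Sxy/Sxx = -15296.541429/5849599.714286 = -0.002615
a = ȳ − b·x̄ = 83.272857 − (-0.002615)·1442.571429 = 87.045142
Set a + b·x = 85.55: x = (85.55 − 87.045142) / (-0.002615) = 571.761888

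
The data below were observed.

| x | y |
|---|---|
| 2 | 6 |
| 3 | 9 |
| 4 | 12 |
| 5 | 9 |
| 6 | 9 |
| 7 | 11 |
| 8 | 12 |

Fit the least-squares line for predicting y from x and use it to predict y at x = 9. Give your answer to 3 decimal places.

12.429

n = 7, Σx = 35, Σy = 68, Σxy = 359, Σx² = 203
Sxx = Σx² − (Σx)²/n = 203 − 175 = 28
Sxy = Σxy − (Σx)(Σy)/n = 359 − 340 = 19
b = Sxy/Sxx = 19/28 = 0.678571
a = ȳ − b·x̄ = 9.714286 − 0.678571·5 = 6.321429
ŷ(9) = a + b·9 = 6.321429 + 0.678571·9 = 12.428571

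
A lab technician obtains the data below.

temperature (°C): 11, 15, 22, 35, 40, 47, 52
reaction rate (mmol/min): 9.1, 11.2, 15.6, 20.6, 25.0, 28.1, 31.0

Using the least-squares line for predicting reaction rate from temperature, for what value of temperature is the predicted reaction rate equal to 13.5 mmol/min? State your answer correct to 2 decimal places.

19.23

n = 7, Σx = 222, Σy = 140.6, Σxy = 5265, Σx² = 8568
Sxx = Σx² − (Σx)²/n = 8568 − 7040.571429 = 1527.428571
Sxy = Σxy − (Σx)(Σy)/n = 5265 − 4459.028571 = 805.971429
b = Sxy/Sxx = 805.971429/1527.428571 = 0.527666
a = ȳ − b·x̄ = 20.085714 − 0.527666·31.714286 = 3.351178
Set a + b·x = 13.5: x = (13.5 − 3.351178) / 0.527666 = 19.233436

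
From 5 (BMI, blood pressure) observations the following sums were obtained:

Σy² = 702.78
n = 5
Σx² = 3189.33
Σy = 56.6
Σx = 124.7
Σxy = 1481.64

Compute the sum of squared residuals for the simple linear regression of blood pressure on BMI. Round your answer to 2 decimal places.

Sxx = Σx² − (Σx)²/n = 3189.33 − 3110.018 = 79.312
Sxy = Σxy − (Σx)(Σy)/n = 1481.64 − 1411.604 = 70.036
Syy = Σy² − (Σy)²/n = 702.78 − 640.712 = 62.068
b = Sxy/Sxx = 70.036/79.312 = 0.883044
SSE = Syy − b·Sxy = 62.068 − 0.883044·70.036 = 0.223118

0.22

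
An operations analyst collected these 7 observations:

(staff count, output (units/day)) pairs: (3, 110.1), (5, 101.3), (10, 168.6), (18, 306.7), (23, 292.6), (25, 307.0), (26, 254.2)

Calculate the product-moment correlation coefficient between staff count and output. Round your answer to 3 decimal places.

0.914

n = 7, Σx = 110, Σy = 1540.5, Σxy = 29057.4, Σx² = 2288, Σy² = 389355.95
Sxx = Σx² − (Σx)²/n = 2288 − 1728.571429 = 559.428571
Sxy = Σxy − (Σx)(Σy)/n = 29057.4 − 24207.857143 = 4849.542857
Syy = Σy² − (Σy)²/n = 389355.95 − 339020.035714 = 50335.914286
r = Sxy/√(Sxx·Syy) = 4849.542857/√(28159348.620408) = 4849.542857/5306.538290 = 0.913881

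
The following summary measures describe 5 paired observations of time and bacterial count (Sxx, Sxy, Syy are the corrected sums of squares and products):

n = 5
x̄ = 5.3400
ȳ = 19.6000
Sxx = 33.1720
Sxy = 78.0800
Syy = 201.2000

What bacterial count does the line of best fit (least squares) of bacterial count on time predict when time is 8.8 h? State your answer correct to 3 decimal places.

27.744

b = Sxy/Sxx = 78.08/33.172 = 2.353792
a = ȳ − b·x̄ = 19.6 − 2.353792·5.34 = 7.030749
ŷ(8.8) = a + b·8.8 = 7.030749 + 2.353792·8.8 = 27.744122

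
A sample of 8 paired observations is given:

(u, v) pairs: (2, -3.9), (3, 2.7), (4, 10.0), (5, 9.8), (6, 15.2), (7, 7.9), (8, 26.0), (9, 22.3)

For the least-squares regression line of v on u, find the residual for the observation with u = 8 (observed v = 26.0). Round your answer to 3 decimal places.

5.851

n = 8, Σx = 44, Σy = 90, Σxy = 644.5, Σx² = 284
Sxx = Σx² − (Σx)²/n = 284 − 242 = 42
Sxy = Σxy − (Σx)(Σy)/n = 644.5 − 495 = 149.5
b = Sxy/Sxx = 149.5/42 = 3.559524
a = ȳ − b·x̄ = 11.25 − 3.559524·5.5 = -8.327381
ŷ(8) = -8.327381 + 3.559524·8 = 20.148810
residual = y − ŷ = 26.0 − 20.148810 = 5.851190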